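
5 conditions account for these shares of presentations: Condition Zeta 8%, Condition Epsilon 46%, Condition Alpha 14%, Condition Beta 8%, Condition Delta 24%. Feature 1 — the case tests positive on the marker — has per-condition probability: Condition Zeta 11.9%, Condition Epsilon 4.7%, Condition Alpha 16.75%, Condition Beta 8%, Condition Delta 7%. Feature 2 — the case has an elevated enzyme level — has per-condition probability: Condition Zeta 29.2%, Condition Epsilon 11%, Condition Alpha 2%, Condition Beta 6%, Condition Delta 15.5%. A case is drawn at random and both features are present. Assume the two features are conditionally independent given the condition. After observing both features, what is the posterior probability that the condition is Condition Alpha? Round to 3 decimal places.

Unnormalized posteriors (prior × likelihood):
  Condition Zeta: 0.08 × 0.119 × 0.292 = 0.00277984
  Condition Epsilon: 0.46 × 0.047 × 0.11 = 0.0023782
  Condition Alpha: 0.14 × 0.1675 × 0.02 = 0.000469
  Condition Beta: 0.08 × 0.08 × 0.06 = 0.000384
  Condition Delta: 0.24 × 0.07 × 0.155 = 0.002604
Normalizing constant = 0.00861504.
P(Condition Alpha | evidence) = 0.000469 / 0.00861504 ≈ 0.054.

0.054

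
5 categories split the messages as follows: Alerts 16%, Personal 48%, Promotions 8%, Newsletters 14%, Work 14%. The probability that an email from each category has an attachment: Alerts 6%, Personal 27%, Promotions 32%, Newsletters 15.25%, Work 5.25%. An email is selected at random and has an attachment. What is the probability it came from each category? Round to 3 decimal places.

Alerts 0.050, Personal 0.670, Promotions 0.132, Newsletters 0.110, Work 0.038

Prior × likelihood for each hypothesis:
  Alerts: 0.16 × 0.06 = 0.0096
  Personal: 0.48 × 0.27 = 0.1296
  Promotions: 0.08 × 0.32 = 0.0256
  Newsletters: 0.14 × 0.1525 = 0.02135
  Work: 0.14 × 0.0525 = 0.00735
Sum = 0.1935.
P(Alerts | attachment) = 0.0096/0.1935 ≈ 0.050
P(Personal | attachment) = 0.1296/0.1935 ≈ 0.670
P(Promotions | attachment) = 0.0256/0.1935 ≈ 0.132
P(Newsletters | attachment) = 0.02135/0.1935 ≈ 0.110
P(Work | attachment) = 0.00735/0.1935 ≈ 0.038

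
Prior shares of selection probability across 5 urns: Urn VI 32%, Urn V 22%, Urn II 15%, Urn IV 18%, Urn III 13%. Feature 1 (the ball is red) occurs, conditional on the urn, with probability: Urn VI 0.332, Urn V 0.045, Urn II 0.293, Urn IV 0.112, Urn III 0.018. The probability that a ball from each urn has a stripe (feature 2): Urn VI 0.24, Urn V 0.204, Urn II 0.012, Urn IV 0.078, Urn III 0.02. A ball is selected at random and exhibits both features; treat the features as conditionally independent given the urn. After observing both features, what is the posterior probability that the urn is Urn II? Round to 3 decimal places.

0.018

Compute prior × likelihood for every hypothesis:
  Urn VI: 0.32 × 0.332 × 0.24 = 0.0254976
  Urn V: 0.22 × 0.045 × 0.204 = 0.0020196
  Urn II: 0.15 × 0.293 × 0.012 = 0.0005274
  Urn IV: 0.18 × 0.112 × 0.078 = 0.00157248
  Urn III: 0.13 × 0.018 × 0.02 = 0.0000468
Sum = 0.02966388.
P(Urn II | evidence) = 0.0005274 / 0.02966388 ≈ 0.018.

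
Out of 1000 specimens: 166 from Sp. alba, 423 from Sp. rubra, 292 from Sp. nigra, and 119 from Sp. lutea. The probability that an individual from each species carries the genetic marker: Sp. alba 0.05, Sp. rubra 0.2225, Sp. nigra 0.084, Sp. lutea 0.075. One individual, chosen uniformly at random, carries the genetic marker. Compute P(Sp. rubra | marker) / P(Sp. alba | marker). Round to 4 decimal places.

11.3395

Prior × likelihood for each hypothesis:
  Sp. alba: 0.166 × 0.05 = 0.0083
  Sp. rubra: 0.423 × 0.2225 = 0.0941175
  Sp. nigra: 0.292 × 0.084 = 0.024528
  Sp. lutea: 0.119 × 0.075 = 0.008925
Normalizing constant = 0.1358705.
The ratio is 0.0941175 / 0.0083 (the normalizer cancels) = 11.3395.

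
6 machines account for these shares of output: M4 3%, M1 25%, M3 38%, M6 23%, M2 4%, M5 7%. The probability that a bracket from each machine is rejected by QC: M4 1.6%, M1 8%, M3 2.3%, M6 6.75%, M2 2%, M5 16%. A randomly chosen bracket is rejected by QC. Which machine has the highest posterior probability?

Unnormalized posteriors (prior × likelihood):
  M4: 0.03 × 0.016 = 0.00048
  M1: 0.25 × 0.08 = 0.02
  M3: 0.38 × 0.023 = 0.00874
  M6: 0.23 × 0.0675 = 0.015525
  M2: 0.04 × 0.02 = 0.0008
  M5: 0.07 × 0.16 = 0.0112
Sum = 0.056745.
Largest term belongs to M1, so M1 is most probable.

M1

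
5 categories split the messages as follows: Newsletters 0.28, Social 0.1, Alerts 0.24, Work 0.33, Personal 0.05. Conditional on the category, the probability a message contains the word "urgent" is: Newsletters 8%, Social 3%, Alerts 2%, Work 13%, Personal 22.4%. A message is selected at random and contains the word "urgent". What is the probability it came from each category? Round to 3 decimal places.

Unnormalized posteriors (prior × likelihood):
  Newsletters: 0.28 × 0.08 = 0.0224
  Social: 0.1 × 0.03 = 0.003
  Alerts: 0.24 × 0.02 = 0.0048
  Work: 0.33 × 0.13 = 0.0429
  Personal: 0.05 × 0.224 = 0.0112
Sum = 0.0843.
P(Newsletters | urgent-flag) = 0.0224/0.0843 ≈ 0.266
P(Social | urgent-flag) = 0.003/0.0843 ≈ 0.036
P(Alerts | urgent-flag) = 0.0048/0.0843 ≈ 0.057
P(Work | urgent-flag) = 0.0429/0.0843 ≈ 0.509
P(Personal | urgent-flag) = 0.0112/0.0843 ≈ 0.133
(Check: 0.266+0.036+0.057+0.509+0.133 = 1.001.)

Newsletters 0.266, Social 0.036, Alerts 0.057, Work 0.509, Personal 0.133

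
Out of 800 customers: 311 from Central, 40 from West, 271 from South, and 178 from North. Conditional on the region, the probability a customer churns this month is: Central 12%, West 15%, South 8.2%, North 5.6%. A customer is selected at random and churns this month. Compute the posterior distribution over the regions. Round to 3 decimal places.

Central 0.494, West 0.079, South 0.294, North 0.132

Unnormalized posteriors (prior × likelihood):
  Central: 0.38875 × 0.12 = 0.04665
  West: 0.05 × 0.15 = 0.0075
  South: 0.33875 × 0.082 = 0.0277775
  North: 0.2225 × 0.056 = 0.01246
Normalizing constant = 0.0943875.
P(Central | churn) = 0.04665/0.0943875 ≈ 0.494
P(West | churn) = 0.0075/0.0943875 ≈ 0.079
P(South | churn) = 0.0277775/0.0943875 ≈ 0.294
P(North | churn) = 0.01246/0.0943875 ≈ 0.132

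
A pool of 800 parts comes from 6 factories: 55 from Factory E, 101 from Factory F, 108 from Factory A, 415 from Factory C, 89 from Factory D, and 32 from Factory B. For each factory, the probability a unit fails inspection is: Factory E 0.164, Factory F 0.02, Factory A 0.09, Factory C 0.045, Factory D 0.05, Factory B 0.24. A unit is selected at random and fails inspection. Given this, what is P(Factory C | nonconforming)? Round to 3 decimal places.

0.362

By Bayes' rule, posterior ∝ prior × likelihood:
  Factory E: 0.06875 × 0.164 = 0.011275
  Factory F: 0.12625 × 0.02 = 0.002525
  Factory A: 0.135 × 0.09 = 0.01215
  Factory C: 0.51875 × 0.045 = 0.02334375
  Factory D: 0.11125 × 0.05 = 0.0055625
  Factory B: 0.04 × 0.24 = 0.0096
Total = 0.06445625.
P(Factory C | evidence) = 0.02334375 / 0.06445625 ≈ 0.362.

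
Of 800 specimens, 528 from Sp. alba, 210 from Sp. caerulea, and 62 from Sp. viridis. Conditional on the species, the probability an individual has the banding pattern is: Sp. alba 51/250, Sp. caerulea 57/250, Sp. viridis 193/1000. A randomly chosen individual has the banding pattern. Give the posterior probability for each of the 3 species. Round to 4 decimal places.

Compute prior × likelihood for every hypothesis:
  Sp. alba: 0.66 × 0.204 = 0.13464
  Sp. caerulea: 0.2625 × 0.228 = 0.05985
  Sp. viridis: 0.0775 × 0.193 = 0.0149575
Sum = 0.2094475.
P(Sp. alba | banded) = 0.13464/0.2094475 ≈ 0.6428
P(Sp. caerulea | banded) = 0.05985/0.2094475 ≈ 0.2858
P(Sp. viridis | banded) = 0.0149575/0.2094475 ≈ 0.0714
(Check: 0.6428+0.2858+0.0714 = 1.0000.)

Sp. alba 0.6428, Sp. caerulea 0.2858, Sp. viridis 0.0714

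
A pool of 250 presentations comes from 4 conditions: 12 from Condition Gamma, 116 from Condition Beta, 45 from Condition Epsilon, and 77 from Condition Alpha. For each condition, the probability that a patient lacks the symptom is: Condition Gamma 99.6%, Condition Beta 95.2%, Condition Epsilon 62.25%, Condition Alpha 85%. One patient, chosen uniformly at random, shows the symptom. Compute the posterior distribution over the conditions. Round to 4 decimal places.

Condition Gamma 0.0014, Condition Beta 0.1630, Condition Epsilon 0.4974, Condition Alpha 0.3382

Taking complements, P(symptomatic | each) = Condition Gamma 0.004, Condition Beta 0.048, Condition Epsilon 0.3775, Condition Alpha 0.15.
Unnormalized posteriors (prior × likelihood):
  Condition Gamma: 0.048 × 0.004 = 0.000192
  Condition Beta: 0.464 × 0.048 = 0.022272
  Condition Epsilon: 0.18 × 0.3775 = 0.06795
  Condition Alpha: 0.308 × 0.15 = 0.0462
Normalizing constant = 0.136614.
P(Condition Gamma | symptomatic) = 0.000192/0.136614 ≈ 0.0014
P(Condition Beta | symptomatic) = 0.022272/0.136614 ≈ 0.1630
P(Condition Epsilon | symptomatic) = 0.06795/0.136614 ≈ 0.4974
P(Condition Alpha | symptomatic) = 0.0462/0.136614 ≈ 0.3382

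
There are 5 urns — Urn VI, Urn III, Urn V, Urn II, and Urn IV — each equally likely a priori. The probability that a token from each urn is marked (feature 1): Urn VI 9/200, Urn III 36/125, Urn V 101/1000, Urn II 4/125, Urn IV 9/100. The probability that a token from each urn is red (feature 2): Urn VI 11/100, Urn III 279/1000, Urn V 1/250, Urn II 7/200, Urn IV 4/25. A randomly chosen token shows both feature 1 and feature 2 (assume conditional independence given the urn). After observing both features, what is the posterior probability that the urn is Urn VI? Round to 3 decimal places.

With a uniform prior (1/5 each), posterior ∝ likelihood:
  Urn VI: 0.045 × 0.11 = 0.00495
  Urn III: 0.288 × 0.279 = 0.080352
  Urn V: 0.101 × 0.004 = 0.000404
  Urn II: 0.032 × 0.035 = 0.00112
  Urn IV: 0.09 × 0.16 = 0.0144
Normalizing constant = 0.101226.
P(Urn VI | evidence) = 0.00495 / 0.101226 ≈ 0.049.

0.049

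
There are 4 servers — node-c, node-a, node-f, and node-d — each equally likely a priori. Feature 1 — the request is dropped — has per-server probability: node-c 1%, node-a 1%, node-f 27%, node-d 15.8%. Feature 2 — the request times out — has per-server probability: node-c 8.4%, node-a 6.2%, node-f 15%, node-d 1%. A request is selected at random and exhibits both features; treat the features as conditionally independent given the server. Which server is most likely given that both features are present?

Since the prior is uniform, the posterior is proportional to the likelihood:
  node-c: 0.01 × 0.084 = 0.00084
  node-a: 0.01 × 0.062 = 0.00062
  node-f: 0.27 × 0.15 = 0.0405
  node-d: 0.158 × 0.01 = 0.00158
Total = 0.04354.
Largest term belongs to node-f, so node-f is most probable.

node-f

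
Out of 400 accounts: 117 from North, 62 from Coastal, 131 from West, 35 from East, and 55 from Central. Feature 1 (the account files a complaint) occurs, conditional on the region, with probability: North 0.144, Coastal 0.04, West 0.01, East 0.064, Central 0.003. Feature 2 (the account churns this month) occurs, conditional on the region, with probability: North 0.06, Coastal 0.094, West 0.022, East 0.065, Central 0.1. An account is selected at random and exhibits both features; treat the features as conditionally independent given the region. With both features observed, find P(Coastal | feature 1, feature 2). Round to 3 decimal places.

0.162

Prior × likelihood for each hypothesis:
  North: 0.2925 × 0.144 × 0.06 = 0.0025272
  Coastal: 0.155 × 0.04 × 0.094 = 0.0005828
  West: 0.3275 × 0.01 × 0.022 = 0.00007205
  East: 0.0875 × 0.064 × 0.065 = 0.000364
  Central: 0.1375 × 0.003 × 0.1 = 0.00004125
Total = 0.0035873.
P(Coastal | evidence) = 0.0005828 / 0.0035873 ≈ 0.162.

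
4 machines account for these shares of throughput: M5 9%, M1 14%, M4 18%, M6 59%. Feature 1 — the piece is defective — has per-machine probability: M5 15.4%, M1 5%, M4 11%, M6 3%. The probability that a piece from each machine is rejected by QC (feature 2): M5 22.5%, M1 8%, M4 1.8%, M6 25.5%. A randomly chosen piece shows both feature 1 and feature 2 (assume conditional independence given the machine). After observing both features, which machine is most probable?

M6

Unnormalized posteriors (prior × likelihood):
  M5: 0.09 × 0.154 × 0.225 = 0.0031185
  M1: 0.14 × 0.05 × 0.08 = 0.00056
  M4: 0.18 × 0.11 × 0.018 = 0.0003564
  M6: 0.59 × 0.03 × 0.255 = 0.0045135
Total = 0.0085484.
Largest term belongs to M6, so M6 is most probable.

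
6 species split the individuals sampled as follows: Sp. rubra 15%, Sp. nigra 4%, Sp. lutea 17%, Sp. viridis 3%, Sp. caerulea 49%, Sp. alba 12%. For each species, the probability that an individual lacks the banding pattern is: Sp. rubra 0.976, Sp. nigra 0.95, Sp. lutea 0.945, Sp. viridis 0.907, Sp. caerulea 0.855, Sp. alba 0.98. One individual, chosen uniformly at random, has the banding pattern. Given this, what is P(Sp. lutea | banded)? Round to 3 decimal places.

0.103

Taking complements, P(banded | each) = Sp. rubra 0.024, Sp. nigra 0.05, Sp. lutea 0.055, Sp. viridis 0.093, Sp. caerulea 0.145, Sp. alba 0.02.
Compute prior × likelihood for every hypothesis:
  Sp. rubra: 0.15 × 0.024 = 0.0036
  Sp. nigra: 0.04 × 0.05 = 0.002
  Sp. lutea: 0.17 × 0.055 = 0.00935
  Sp. viridis: 0.03 × 0.093 = 0.00279
  Sp. caerulea: 0.49 × 0.145 = 0.07105
  Sp. alba: 0.12 × 0.02 = 0.0024
Total = 0.09119.
P(Sp. lutea | evidence) = 0.00935 / 0.09119 ≈ 0.103.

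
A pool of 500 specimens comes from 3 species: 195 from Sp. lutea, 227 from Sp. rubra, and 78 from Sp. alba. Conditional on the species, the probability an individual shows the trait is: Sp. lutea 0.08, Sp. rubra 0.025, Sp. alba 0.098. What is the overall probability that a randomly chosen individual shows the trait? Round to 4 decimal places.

Compute prior × likelihood for every hypothesis:
  Sp. lutea: 0.39 × 0.08 = 0.0312
  Sp. rubra: 0.454 × 0.025 = 0.01135
  Sp. alba: 0.156 × 0.098 = 0.015288
P(trait) = 0.0312 + 0.01135 + 0.015288 = 0.057838 → 0.0578.

0.0578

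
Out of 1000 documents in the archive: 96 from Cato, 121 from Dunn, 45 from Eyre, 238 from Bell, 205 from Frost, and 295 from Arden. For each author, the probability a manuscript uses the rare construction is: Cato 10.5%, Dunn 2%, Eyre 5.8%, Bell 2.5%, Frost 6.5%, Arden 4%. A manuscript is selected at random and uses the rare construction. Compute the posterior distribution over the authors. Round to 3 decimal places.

Unnormalized posteriors (prior × likelihood):
  Cato: 0.096 × 0.105 = 0.01008
  Dunn: 0.121 × 0.02 = 0.00242
  Eyre: 0.045 × 0.058 = 0.00261
  Bell: 0.238 × 0.025 = 0.00595
  Frost: 0.205 × 0.065 = 0.013325
  Arden: 0.295 × 0.04 = 0.0118
Normalizing constant = 0.046185.
P(Cato | rare-form) = 0.01008/0.046185 ≈ 0.218
P(Dunn | rare-form) = 0.00242/0.046185 ≈ 0.052
P(Eyre | rare-form) = 0.00261/0.046185 ≈ 0.057
P(Bell | rare-form) = 0.00595/0.046185 ≈ 0.129
P(Frost | rare-form) = 0.013325/0.046185 ≈ 0.289
P(Arden | rare-form) = 0.0118/0.046185 ≈ 0.255
(Check: 0.218+0.052+0.057+0.129+0.289+0.255 = 1.000.)

Cato 0.218, Dunn 0.052, Eyre 0.057, Bell 0.129, Frost 0.289, Arden 0.255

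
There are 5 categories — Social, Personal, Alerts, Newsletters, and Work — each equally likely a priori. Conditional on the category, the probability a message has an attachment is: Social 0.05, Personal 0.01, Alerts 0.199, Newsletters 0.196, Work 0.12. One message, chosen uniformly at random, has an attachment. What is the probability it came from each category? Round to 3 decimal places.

Social 0.087, Personal 0.017, Alerts 0.346, Newsletters 0.341, Work 0.209

With a uniform prior (1/5 each), posterior ∝ likelihood:
  Social: 0.05
  Personal: 0.01
  Alerts: 0.199
  Newsletters: 0.196
  Work: 0.12
Normalizing constant = 0.575.
P(Social | attachment) = 0.05/0.575 ≈ 0.087
P(Personal | attachment) = 0.01/0.575 ≈ 0.017
P(Alerts | attachment) = 0.199/0.575 ≈ 0.346
P(Newsletters | attachment) = 0.196/0.575 ≈ 0.341
P(Work | attachment) = 0.12/0.575 ≈ 0.209
(Check: 0.087+0.017+0.346+0.341+0.209 = 1.000.)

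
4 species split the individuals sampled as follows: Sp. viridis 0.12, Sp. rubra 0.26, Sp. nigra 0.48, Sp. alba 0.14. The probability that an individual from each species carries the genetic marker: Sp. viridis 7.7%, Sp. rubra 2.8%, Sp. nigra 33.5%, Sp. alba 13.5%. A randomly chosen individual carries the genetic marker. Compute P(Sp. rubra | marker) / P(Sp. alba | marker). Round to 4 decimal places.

Unnormalized posteriors (prior × likelihood):
  Sp. viridis: 0.12 × 0.077 = 0.00924
  Sp. rubra: 0.26 × 0.028 = 0.00728
  Sp. nigra: 0.48 × 0.335 = 0.1608
  Sp. alba: 0.14 × 0.135 = 0.0189
Total = 0.19622.
The ratio is 0.00728 / 0.0189 (the normalizer cancels) = 0.3852.

0.3852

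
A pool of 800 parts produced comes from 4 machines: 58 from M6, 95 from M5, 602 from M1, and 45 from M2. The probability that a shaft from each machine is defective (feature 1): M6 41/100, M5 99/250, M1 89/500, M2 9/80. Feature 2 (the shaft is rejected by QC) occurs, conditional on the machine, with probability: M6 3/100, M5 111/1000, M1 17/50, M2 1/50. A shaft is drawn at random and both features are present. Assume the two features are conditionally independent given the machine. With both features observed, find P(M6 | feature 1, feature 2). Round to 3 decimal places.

0.017

Prior × likelihood for each hypothesis:
  M6: 0.0725 × 0.41 × 0.03 = 0.00089175
  M5: 0.11875 × 0.396 × 0.111 = 0.005219775
  M1: 0.7525 × 0.178 × 0.34 = 0.0455413
  M2: 0.05625 × 0.1125 × 0.02 = 0.0001265625
Total = 0.0517793875.
P(M6 | evidence) = 0.00089175 / 0.0517793875 ≈ 0.017.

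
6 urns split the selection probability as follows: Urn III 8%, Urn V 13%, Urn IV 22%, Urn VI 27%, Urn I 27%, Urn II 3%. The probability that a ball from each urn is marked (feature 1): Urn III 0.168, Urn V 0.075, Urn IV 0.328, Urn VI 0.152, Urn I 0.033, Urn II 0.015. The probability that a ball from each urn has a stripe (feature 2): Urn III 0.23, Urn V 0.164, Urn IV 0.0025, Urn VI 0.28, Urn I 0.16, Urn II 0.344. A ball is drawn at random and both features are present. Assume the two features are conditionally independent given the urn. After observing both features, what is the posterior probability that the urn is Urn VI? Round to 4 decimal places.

By Bayes' rule, posterior ∝ prior × likelihood:
  Urn III: 0.08 × 0.168 × 0.23 = 0.0030912
  Urn V: 0.13 × 0.075 × 0.164 = 0.001599
  Urn IV: 0.22 × 0.328 × 0.0025 = 0.0001804
  Urn VI: 0.27 × 0.152 × 0.28 = 0.0114912
  Urn I: 0.27 × 0.033 × 0.16 = 0.0014256
  Urn II: 0.03 × 0.015 × 0.344 = 0.0001548
Sum = 0.0179422.
P(Urn VI | evidence) = 0.0114912 / 0.0179422 ≈ 0.6405.

0.6405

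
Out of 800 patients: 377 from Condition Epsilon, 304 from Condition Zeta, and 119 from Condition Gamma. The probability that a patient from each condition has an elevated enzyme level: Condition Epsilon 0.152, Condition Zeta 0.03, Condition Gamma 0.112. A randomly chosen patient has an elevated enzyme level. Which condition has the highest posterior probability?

Condition Epsilon

Prior × likelihood for each hypothesis:
  Condition Epsilon: 0.47125 × 0.152 = 0.07163
  Condition Zeta: 0.38 × 0.03 = 0.0114
  Condition Gamma: 0.14875 × 0.112 = 0.01666
Total = 0.09969.
Largest term belongs to Condition Epsilon, so Condition Epsilon is most probable.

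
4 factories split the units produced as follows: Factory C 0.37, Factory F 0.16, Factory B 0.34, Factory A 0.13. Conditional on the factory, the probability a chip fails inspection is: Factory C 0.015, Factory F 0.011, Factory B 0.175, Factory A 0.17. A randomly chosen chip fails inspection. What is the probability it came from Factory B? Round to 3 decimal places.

Unnormalized posteriors (prior × likelihood):
  Factory C: 0.37 × 0.015 = 0.00555
  Factory F: 0.16 × 0.011 = 0.00176
  Factory B: 0.34 × 0.175 = 0.0595
  Factory A: 0.13 × 0.17 = 0.0221
Sum = 0.08891.
P(Factory B | evidence) = 0.0595 / 0.08891 ≈ 0.669.

0.669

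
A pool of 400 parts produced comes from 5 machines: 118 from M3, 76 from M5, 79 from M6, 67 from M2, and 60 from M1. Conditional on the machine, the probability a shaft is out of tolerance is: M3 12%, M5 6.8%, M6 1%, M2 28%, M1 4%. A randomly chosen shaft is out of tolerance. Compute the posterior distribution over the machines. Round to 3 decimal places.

M3 0.343, M5 0.125, M6 0.019, M2 0.454, M1 0.058

By Bayes' rule, posterior ∝ prior × likelihood:
  M3: 0.295 × 0.12 = 0.0354
  M5: 0.19 × 0.068 = 0.01292
  M6: 0.1975 × 0.01 = 0.001975
  M2: 0.1675 × 0.28 = 0.0469
  M1: 0.15 × 0.04 = 0.006
Total = 0.103195.
P(M3 | oversize) = 0.0354/0.103195 ≈ 0.343
P(M5 | oversize) = 0.01292/0.103195 ≈ 0.125
P(M6 | oversize) = 0.001975/0.103195 ≈ 0.019
P(M2 | oversize) = 0.0469/0.103195 ≈ 0.454
P(M1 | oversize) = 0.006/0.103195 ≈ 0.058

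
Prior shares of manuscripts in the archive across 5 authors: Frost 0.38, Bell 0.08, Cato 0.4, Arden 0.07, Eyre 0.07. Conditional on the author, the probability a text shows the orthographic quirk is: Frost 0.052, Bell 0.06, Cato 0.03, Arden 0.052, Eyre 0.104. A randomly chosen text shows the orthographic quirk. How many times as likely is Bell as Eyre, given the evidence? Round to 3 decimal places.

Compute prior × likelihood for every hypothesis:
  Frost: 0.38 × 0.052 = 0.01976
  Bell: 0.08 × 0.06 = 0.0048
  Cato: 0.4 × 0.03 = 0.012
  Arden: 0.07 × 0.052 = 0.00364
  Eyre: 0.07 × 0.104 = 0.00728
Total = 0.04748.
The ratio is 0.0048 / 0.00728 (the normalizer cancels) = 0.659.

0.659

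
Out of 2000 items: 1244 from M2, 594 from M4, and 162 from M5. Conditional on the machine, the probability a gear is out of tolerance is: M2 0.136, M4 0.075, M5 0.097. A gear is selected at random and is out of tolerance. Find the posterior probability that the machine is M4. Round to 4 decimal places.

By Bayes' rule, posterior ∝ prior × likelihood:
  M2: 0.622 × 0.136 = 0.084592
  M4: 0.297 × 0.075 = 0.022275
  M5: 0.081 × 0.097 = 0.007857
Total = 0.114724.
P(M4 | evidence) = 0.022275 / 0.114724 ≈ 0.1942.

0.1942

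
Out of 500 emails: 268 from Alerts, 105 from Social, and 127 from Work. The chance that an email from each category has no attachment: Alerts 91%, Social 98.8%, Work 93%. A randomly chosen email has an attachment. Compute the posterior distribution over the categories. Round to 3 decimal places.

Taking complements, P(attachment | each) = Alerts 0.09, Social 0.012, Work 0.07.
Prior × likelihood for each hypothesis:
  Alerts: 0.536 × 0.09 = 0.04824
  Social: 0.21 × 0.012 = 0.00252
  Work: 0.254 × 0.07 = 0.01778
Normalizing constant = 0.06854.
P(Alerts | attachment) = 0.04824/0.06854 ≈ 0.704
P(Social | attachment) = 0.00252/0.06854 ≈ 0.037
P(Work | attachment) = 0.01778/0.06854 ≈ 0.259
(Check: 0.704+0.037+0.259 = 1.000.)

Alerts 0.704, Social 0.037, Work 0.259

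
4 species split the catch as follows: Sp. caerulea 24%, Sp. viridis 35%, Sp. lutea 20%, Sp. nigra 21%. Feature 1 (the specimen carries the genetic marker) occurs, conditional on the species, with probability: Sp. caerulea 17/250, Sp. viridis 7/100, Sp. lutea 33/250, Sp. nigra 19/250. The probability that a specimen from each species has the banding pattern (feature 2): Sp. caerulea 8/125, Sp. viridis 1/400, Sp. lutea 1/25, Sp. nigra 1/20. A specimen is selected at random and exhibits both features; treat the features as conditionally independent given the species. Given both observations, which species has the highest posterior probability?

Prior × likelihood for each hypothesis:
  Sp. caerulea: 0.24 × 0.068 × 0.064 = 0.00104448
  Sp. viridis: 0.35 × 0.07 × 0.0025 = 0.00006125
  Sp. lutea: 0.2 × 0.132 × 0.04 = 0.001056
  Sp. nigra: 0.21 × 0.076 × 0.05 = 0.000798
Normalizing constant = 0.00295973.
Largest term belongs to Sp. lutea, so Sp. lutea is most probable.

Sp. lutea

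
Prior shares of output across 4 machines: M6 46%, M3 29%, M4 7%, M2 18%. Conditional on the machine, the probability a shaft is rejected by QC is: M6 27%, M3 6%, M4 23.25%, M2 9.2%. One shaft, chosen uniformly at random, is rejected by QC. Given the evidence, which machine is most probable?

Compute prior × likelihood for every hypothesis:
  M6: 0.46 × 0.27 = 0.1242
  M3: 0.29 × 0.06 = 0.0174
  M4: 0.07 × 0.2325 = 0.016275
  M2: 0.18 × 0.092 = 0.01656
Sum = 0.174435.
Largest term belongs to M6, so M6 is most probable.

M6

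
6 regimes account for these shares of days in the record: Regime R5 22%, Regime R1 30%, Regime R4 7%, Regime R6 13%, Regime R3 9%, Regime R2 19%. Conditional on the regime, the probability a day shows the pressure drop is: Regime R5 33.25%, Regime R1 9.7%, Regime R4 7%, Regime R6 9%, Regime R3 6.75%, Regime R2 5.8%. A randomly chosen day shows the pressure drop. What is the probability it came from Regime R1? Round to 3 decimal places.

Unnormalized posteriors (prior × likelihood):
  Regime R5: 0.22 × 0.3325 = 0.07315
  Regime R1: 0.3 × 0.097 = 0.0291
  Regime R4: 0.07 × 0.07 = 0.0049
  Regime R6: 0.13 × 0.09 = 0.0117
  Regime R3: 0.09 × 0.0675 = 0.006075
  Regime R2: 0.19 × 0.058 = 0.01102
Normalizing constant = 0.135945.
P(Regime R1 | evidence) = 0.0291 / 0.135945 ≈ 0.214.

0.214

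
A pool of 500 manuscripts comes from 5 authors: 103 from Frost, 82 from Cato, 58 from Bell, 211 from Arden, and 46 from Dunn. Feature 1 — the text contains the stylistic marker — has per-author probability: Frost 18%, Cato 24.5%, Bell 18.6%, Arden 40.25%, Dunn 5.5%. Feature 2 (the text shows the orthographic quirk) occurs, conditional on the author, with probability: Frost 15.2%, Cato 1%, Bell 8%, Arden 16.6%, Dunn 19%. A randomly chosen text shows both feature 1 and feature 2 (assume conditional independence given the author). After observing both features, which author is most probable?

Prior × likelihood for each hypothesis:
  Frost: 0.206 × 0.18 × 0.152 = 0.00563616
  Cato: 0.164 × 0.245 × 0.01 = 0.0004018
  Bell: 0.116 × 0.186 × 0.08 = 0.00172608
  Arden: 0.422 × 0.4025 × 0.166 = 0.02819593
  Dunn: 0.092 × 0.055 × 0.19 = 0.0009614
Total = 0.03692137.
Largest term belongs to Arden, so Arden is most probable.

Arden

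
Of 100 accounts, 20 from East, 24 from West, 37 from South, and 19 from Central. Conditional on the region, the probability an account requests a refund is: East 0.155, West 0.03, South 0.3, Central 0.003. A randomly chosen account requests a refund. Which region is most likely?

Compute prior × likelihood for every hypothesis:
  East: 0.2 × 0.155 = 0.031
  West: 0.24 × 0.03 = 0.0072
  South: 0.37 × 0.3 = 0.111
  Central: 0.19 × 0.003 = 0.00057
Total = 0.14977.
Largest term belongs to South, so South is most probable.

South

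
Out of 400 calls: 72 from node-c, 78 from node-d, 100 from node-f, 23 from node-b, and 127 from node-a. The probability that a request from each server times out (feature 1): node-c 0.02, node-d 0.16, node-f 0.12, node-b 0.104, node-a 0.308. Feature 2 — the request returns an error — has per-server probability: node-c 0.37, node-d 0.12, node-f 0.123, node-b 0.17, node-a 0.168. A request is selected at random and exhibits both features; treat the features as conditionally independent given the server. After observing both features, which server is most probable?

node-a

By Bayes' rule, posterior ∝ prior × likelihood:
  node-c: 0.18 × 0.02 × 0.37 = 0.001332
  node-d: 0.195 × 0.16 × 0.12 = 0.003744
  node-f: 0.25 × 0.12 × 0.123 = 0.00369
  node-b: 0.0575 × 0.104 × 0.17 = 0.0010166
  node-a: 0.3175 × 0.308 × 0.168 = 0.01642872
Sum = 0.02621132.
Largest term belongs to node-a, so node-a is most probable.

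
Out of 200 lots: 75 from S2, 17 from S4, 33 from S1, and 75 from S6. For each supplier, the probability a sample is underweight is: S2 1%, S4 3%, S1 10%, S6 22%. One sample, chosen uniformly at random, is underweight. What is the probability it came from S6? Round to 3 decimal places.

0.783

By Bayes' rule, posterior ∝ prior × likelihood:
  S2: 0.375 × 0.01 = 0.00375
  S4: 0.085 × 0.03 = 0.00255
  S1: 0.165 × 0.1 = 0.0165
  S6: 0.375 × 0.22 = 0.0825
Normalizing constant = 0.1053.
P(S6 | evidence) = 0.0825 / 0.1053 ≈ 0.783.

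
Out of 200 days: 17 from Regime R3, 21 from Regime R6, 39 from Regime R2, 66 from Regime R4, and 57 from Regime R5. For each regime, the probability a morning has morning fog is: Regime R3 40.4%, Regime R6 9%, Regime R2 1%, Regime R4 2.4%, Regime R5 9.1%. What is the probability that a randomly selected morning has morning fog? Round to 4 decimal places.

0.0796

Prior × likelihood for each hypothesis:
  Regime R3: 0.085 × 0.404 = 0.03434
  Regime R6: 0.105 × 0.09 = 0.00945
  Regime R2: 0.195 × 0.01 = 0.00195
  Regime R4: 0.33 × 0.024 = 0.00792
  Regime R5: 0.285 × 0.091 = 0.025935
P(fog) = 0.03434 + 0.00945 + 0.00195 + 0.00792 + 0.025935 = 0.079595 → 0.0796.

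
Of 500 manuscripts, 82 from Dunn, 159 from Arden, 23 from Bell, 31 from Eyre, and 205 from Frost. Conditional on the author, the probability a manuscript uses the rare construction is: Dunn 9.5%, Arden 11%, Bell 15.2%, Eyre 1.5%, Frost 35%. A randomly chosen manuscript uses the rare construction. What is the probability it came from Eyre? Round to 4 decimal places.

0.0046

By Bayes' rule, posterior ∝ prior × likelihood:
  Dunn: 0.164 × 0.095 = 0.01558
  Arden: 0.318 × 0.11 = 0.03498
  Bell: 0.046 × 0.152 = 0.006992
  Eyre: 0.062 × 0.015 = 0.00093
  Frost: 0.41 × 0.35 = 0.1435
Normalizing constant = 0.201982.
P(Eyre | evidence) = 0.00093 / 0.201982 ≈ 0.0046.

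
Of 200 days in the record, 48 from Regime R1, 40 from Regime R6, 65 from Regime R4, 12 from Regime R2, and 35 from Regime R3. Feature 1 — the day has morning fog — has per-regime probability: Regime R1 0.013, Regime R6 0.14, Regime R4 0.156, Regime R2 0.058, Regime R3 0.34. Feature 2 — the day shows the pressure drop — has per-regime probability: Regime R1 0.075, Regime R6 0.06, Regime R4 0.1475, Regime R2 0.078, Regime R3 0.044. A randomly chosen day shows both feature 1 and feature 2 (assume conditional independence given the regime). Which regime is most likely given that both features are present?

By Bayes' rule, posterior ∝ prior × likelihood:
  Regime R1: 0.24 × 0.013 × 0.075 = 0.000234
  Regime R6: 0.2 × 0.14 × 0.06 = 0.00168
  Regime R4: 0.325 × 0.156 × 0.1475 = 0.00747825
  Regime R2: 0.06 × 0.058 × 0.078 = 0.00027144
  Regime R3: 0.175 × 0.34 × 0.044 = 0.002618
Sum = 0.01228169.
Largest term belongs to Regime R4, so Regime R4 is most probable.

Regime R4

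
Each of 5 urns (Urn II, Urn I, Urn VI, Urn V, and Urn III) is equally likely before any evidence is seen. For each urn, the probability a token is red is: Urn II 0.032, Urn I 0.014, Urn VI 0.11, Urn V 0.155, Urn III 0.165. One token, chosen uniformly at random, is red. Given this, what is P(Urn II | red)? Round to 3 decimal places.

With a uniform prior (1/5 each), posterior ∝ likelihood:
  Urn II: 0.032
  Urn I: 0.014
  Urn VI: 0.11
  Urn V: 0.155
  Urn III: 0.165
Normalizing constant = 0.476.
P(Urn II | evidence) = 0.032 / 0.476 ≈ 0.067.

0.067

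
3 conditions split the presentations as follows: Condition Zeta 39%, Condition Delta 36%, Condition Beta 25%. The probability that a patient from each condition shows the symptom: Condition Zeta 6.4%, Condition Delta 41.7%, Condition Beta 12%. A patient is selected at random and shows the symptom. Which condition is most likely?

Unnormalized posteriors (prior × likelihood):
  Condition Zeta: 0.39 × 0.064 = 0.02496
  Condition Delta: 0.36 × 0.417 = 0.15012
  Condition Beta: 0.25 × 0.12 = 0.03
Total = 0.20508.
Largest term belongs to Condition Delta, so Condition Delta is most probable.

Condition Delta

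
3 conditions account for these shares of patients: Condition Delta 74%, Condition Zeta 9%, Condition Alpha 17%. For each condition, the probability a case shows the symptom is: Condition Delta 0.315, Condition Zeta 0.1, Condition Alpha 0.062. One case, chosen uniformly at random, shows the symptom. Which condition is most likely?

Condition Delta

Unnormalized posteriors (prior × likelihood):
  Condition Delta: 0.74 × 0.315 = 0.2331
  Condition Zeta: 0.09 × 0.1 = 0.009
  Condition Alpha: 0.17 × 0.062 = 0.01054
Total = 0.25264.
Largest term belongs to Condition Delta, so Condition Delta is most probable.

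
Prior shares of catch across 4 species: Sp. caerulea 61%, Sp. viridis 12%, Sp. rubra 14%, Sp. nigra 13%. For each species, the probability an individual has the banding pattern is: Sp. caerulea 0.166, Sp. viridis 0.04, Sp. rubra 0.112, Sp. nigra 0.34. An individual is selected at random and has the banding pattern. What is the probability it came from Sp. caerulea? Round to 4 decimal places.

0.6102

Unnormalized posteriors (prior × likelihood):
  Sp. caerulea: 0.61 × 0.166 = 0.10126
  Sp. viridis: 0.12 × 0.04 = 0.0048
  Sp. rubra: 0.14 × 0.112 = 0.01568
  Sp. nigra: 0.13 × 0.34 = 0.0442
Normalizing constant = 0.16594.
P(Sp. caerulea | evidence) = 0.10126 / 0.16594 ≈ 0.6102.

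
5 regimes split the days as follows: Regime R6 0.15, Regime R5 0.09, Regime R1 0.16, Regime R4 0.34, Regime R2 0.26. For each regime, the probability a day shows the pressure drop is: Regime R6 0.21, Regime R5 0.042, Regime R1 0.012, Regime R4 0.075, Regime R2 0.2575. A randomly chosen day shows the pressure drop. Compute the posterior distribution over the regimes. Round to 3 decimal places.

Regime R6 0.243, Regime R5 0.029, Regime R1 0.015, Regime R4 0.197, Regime R2 0.516

Compute prior × likelihood for every hypothesis:
  Regime R6: 0.15 × 0.21 = 0.0315
  Regime R5: 0.09 × 0.042 = 0.00378
  Regime R1: 0.16 × 0.012 = 0.00192
  Regime R4: 0.34 × 0.075 = 0.0255
  Regime R2: 0.26 × 0.2575 = 0.06695
Total = 0.12965.
P(Regime R6 | drop) = 0.0315/0.12965 ≈ 0.243
P(Regime R5 | drop) = 0.00378/0.12965 ≈ 0.029
P(Regime R1 | drop) = 0.00192/0.12965 ≈ 0.015
P(Regime R4 | drop) = 0.0255/0.12965 ≈ 0.197
P(Regime R2 | drop) = 0.06695/0.12965 ≈ 0.516
(Check: 0.243+0.029+0.015+0.197+0.516 = 1.000.)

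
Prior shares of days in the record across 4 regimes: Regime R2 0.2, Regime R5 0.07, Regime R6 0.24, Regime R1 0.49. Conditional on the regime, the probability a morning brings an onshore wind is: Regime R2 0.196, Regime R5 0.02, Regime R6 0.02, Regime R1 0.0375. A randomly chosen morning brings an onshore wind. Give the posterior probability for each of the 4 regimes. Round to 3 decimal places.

Regime R2 0.615, Regime R5 0.022, Regime R6 0.075, Regime R1 0.288

Prior × likelihood for each hypothesis:
  Regime R2: 0.2 × 0.196 = 0.0392
  Regime R5: 0.07 × 0.02 = 0.0014
  Regime R6: 0.24 × 0.02 = 0.0048
  Regime R1: 0.49 × 0.0375 = 0.018375
Total = 0.063775.
P(Regime R2 | onshore) = 0.0392/0.063775 ≈ 0.615
P(Regime R5 | onshore) = 0.0014/0.063775 ≈ 0.022
P(Regime R6 | onshore) = 0.0048/0.063775 ≈ 0.075
P(Regime R1 | onshore) = 0.018375/0.063775 ≈ 0.288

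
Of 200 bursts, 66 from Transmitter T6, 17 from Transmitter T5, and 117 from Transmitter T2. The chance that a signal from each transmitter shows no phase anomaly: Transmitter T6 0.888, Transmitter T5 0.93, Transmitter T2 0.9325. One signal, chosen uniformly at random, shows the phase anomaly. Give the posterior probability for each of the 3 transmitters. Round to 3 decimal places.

Transmitter T6 0.449, Transmitter T5 0.072, Transmitter T2 0.479

Taking complements, P(anomaly | each) = Transmitter T6 0.112, Transmitter T5 0.07, Transmitter T2 0.0675.
By Bayes' rule, posterior ∝ prior × likelihood:
  Transmitter T6: 0.33 × 0.112 = 0.03696
  Transmitter T5: 0.085 × 0.07 = 0.00595
  Transmitter T2: 0.585 × 0.0675 = 0.0394875
Total = 0.0823975.
P(Transmitter T6 | anomaly) = 0.03696/0.0823975 ≈ 0.449
P(Transmitter T5 | anomaly) = 0.00595/0.0823975 ≈ 0.072
P(Transmitter T2 | anomaly) = 0.0394875/0.0823975 ≈ 0.479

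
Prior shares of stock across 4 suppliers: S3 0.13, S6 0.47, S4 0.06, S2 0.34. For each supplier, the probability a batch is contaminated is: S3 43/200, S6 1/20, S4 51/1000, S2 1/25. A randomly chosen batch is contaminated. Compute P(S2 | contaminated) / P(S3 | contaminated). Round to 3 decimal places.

Prior × likelihood for each hypothesis:
  S3: 0.13 × 0.215 = 0.02795
  S6: 0.47 × 0.05 = 0.0235
  S4: 0.06 × 0.051 = 0.00306
  S2: 0.34 × 0.04 = 0.0136
Total = 0.06811.
The ratio is 0.0136 / 0.02795 (the normalizer cancels) = 0.487.

0.487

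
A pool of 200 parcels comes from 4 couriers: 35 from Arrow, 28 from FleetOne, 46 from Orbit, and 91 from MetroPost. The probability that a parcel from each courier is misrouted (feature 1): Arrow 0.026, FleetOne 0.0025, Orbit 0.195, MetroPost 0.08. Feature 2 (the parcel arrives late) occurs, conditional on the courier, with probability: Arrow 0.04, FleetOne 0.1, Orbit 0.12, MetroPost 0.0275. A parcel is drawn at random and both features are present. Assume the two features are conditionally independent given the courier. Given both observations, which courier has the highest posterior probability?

Orbit

Compute prior × likelihood for every hypothesis:
  Arrow: 0.175 × 0.026 × 0.04 = 0.000182
  FleetOne: 0.14 × 0.0025 × 0.1 = 0.000035
  Orbit: 0.23 × 0.195 × 0.12 = 0.005382
  MetroPost: 0.455 × 0.08 × 0.0275 = 0.001001
Total = 0.0066.
Largest term belongs to Orbit, so Orbit is most probable.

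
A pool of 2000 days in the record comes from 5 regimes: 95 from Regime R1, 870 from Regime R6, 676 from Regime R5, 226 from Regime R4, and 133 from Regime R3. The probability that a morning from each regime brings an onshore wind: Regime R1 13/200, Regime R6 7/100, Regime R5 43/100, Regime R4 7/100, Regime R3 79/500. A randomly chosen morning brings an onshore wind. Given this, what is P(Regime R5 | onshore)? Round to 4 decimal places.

By Bayes' rule, posterior ∝ prior × likelihood:
  Regime R1: 0.0475 × 0.065 = 0.0030875
  Regime R6: 0.435 × 0.07 = 0.03045
  Regime R5: 0.338 × 0.43 = 0.14534
  Regime R4: 0.113 × 0.07 = 0.00791
  Regime R3: 0.0665 × 0.158 = 0.010507
Sum = 0.1972945.
P(Regime R5 | evidence) = 0.14534 / 0.1972945 ≈ 0.7367.

0.7367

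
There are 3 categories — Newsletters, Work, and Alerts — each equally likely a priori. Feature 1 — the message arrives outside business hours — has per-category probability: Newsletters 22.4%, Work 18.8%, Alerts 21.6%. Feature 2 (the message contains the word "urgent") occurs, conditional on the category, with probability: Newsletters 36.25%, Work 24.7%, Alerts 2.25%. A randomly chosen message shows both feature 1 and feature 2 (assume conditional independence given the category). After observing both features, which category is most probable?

Newsletters

Since the prior is uniform, the posterior is proportional to the likelihood:
  Newsletters: 0.224 × 0.3625 = 0.0812
  Work: 0.188 × 0.247 = 0.046436
  Alerts: 0.216 × 0.0225 = 0.00486
Normalizing constant = 0.132496.
Largest term belongs to Newsletters, so Newsletters is most probable.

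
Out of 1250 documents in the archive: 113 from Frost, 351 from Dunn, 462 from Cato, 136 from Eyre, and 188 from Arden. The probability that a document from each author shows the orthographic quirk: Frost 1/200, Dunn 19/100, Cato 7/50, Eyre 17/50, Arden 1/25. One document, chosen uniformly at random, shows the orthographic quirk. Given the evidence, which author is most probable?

Compute prior × likelihood for every hypothesis:
  Frost: 0.0904 × 0.005 = 0.000452
  Dunn: 0.2808 × 0.19 = 0.053352
  Cato: 0.3696 × 0.14 = 0.051744
  Eyre: 0.1088 × 0.34 = 0.036992
  Arden: 0.1504 × 0.04 = 0.006016
Total = 0.148556.
Largest term belongs to Dunn, so Dunn is most probable.

Dunn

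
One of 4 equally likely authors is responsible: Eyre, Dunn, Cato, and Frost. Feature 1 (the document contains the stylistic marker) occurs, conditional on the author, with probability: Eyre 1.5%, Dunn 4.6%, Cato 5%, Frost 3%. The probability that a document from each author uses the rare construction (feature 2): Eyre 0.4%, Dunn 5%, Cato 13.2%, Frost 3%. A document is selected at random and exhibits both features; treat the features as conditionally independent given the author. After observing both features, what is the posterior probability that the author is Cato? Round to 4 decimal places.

0.6694

With a uniform prior (1/4 each), posterior ∝ likelihood:
  Eyre: 0.015 × 0.004 = 0.00006
  Dunn: 0.046 × 0.05 = 0.0023
  Cato: 0.05 × 0.132 = 0.0066
  Frost: 0.03 × 0.03 = 0.0009
Total = 0.00986.
P(Cato | evidence) = 0.0066 / 0.00986 ≈ 0.6694.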